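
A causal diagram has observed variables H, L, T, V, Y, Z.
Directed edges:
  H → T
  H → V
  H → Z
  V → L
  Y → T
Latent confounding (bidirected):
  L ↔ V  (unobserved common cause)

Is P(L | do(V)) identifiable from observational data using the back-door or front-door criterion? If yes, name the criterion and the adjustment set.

P(L|do(V)): not identifiable (no BD/FD set).

desc(V)\{V}={L}; candidates ⊆ {H,T,Y,Z}.
V↔L: latent back-door arc(s) into V.
size 0: {}; under {} V still reaches {H,L,T,Z} ∋ L.
size 1: {H}, {T}, {Y} …(+1); under {H} V still reaches {L} ∋ L.
size 2: {H,T}, {H,Y}, {H,Z} …(+3); under {H,T} V still reaches {L} ∋ L.
V↔L cannot be blocked by any observed set — no back-door set.
No mediator lies on a directed V→…→L path.
Neither criterion identifies P(L|do(V)) in this graph.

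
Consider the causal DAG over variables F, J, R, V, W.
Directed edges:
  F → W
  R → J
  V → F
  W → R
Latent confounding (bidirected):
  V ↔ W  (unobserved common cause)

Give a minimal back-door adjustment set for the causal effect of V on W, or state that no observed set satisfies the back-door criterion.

desc(V)\{V}={F,J,R,W}; candidates ⊆ {—}.
V↔W: latent back-door arc(s) into V.
size 0: {}; under {} V still reaches {J,R,W} ∋ W.
V↔W cannot be blocked by any observed set — no back-door set.

V→W: no observed back-door set.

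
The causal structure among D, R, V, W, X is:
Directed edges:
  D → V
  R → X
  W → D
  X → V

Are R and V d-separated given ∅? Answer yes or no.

Bayes-Ball from R | ∅ reaches {V,X}.
V ∈ reach(R|∅) ⇒ R ⊥̸ V | ∅.

No — R and V are d-connected given ∅.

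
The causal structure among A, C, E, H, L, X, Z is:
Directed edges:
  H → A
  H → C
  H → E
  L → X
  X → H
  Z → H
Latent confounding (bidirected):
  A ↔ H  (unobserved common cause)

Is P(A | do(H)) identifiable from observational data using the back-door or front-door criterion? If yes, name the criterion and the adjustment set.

P(A|do(H)): not identifiable (no BD/FD set).

desc(H)\{H}={A,C,E}; candidates ⊆ {L,X,Z}.
H↔A: latent back-door arc(s) into H.
size 0: {}; under {} H still reaches {A,L,X,Z} ∋ A.
size 1: {L}, {X}, {Z}; under {L} H still reaches {A,X,Z} ∋ A.
size 2: {L,X}, {L,Z}, {X,Z}; under {L,X} H still reaches {A,Z} ∋ A.
H↔A cannot be blocked by any observed set — no back-door set.
No mediator lies on a directed H→…→A path.
Neither criterion identifies P(A|do(H)) in this graph.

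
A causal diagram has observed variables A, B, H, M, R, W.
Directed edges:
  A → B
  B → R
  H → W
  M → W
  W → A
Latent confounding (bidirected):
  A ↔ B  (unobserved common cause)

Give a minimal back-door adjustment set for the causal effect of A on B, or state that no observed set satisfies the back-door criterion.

A→B: no observed back-door set.

desc(A)\{A}={B,R}; candidates ⊆ {H,M,W}.
A↔B: latent back-door arc(s) into A.
size 0: {}; under {} A still reaches {B,H,M,R,W} ∋ B.
size 1: {H}, {M}, {W}; under {H} A still reaches {B,M,R,W} ∋ B.
size 2: {H,M}, {H,W}, {M,W}; under {H,M} A still reaches {B,R,W} ∋ B.
A↔B cannot be blocked by any observed set — no back-door set.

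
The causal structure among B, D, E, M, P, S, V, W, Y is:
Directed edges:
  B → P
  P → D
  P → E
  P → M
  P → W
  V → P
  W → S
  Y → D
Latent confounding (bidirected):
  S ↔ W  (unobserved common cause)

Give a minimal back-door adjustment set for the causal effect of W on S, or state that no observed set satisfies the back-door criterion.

W→S: no observed back-door set.

desc(W)\{W}={S}; candidates ⊆ {B,D,E,M,P,V,Y}.
W↔S: latent back-door arc(s) into W.
size 0: {}; under {} W still reaches {B,D,E,M,P,S,V} ∋ S.
size 1: {B}, {D}, {E} …(+4); under {B} W still reaches {D,E,M,P,S,V} ∋ S.
size 2: {B,D}, {B,E}, {B,M} …(+18); under {B,D} W still reaches {E,M,P,S,V,Y} ∋ S.
W↔S cannot be blocked by any observed set — no back-door set.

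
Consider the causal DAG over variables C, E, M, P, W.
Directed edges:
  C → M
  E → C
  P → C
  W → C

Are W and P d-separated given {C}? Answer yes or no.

No — W and P are d-connected given {C}.

Bayes-Ball from W | {C} reaches {E,P}.
P ∈ reach(W|{C}) ⇒ W ⊥̸ P | {C}.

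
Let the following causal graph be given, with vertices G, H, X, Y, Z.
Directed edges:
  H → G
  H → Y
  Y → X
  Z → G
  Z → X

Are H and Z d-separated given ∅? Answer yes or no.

Bayes-Ball from H | ∅ reaches {G,X,Y}.
Z ∉ reach(H|∅) ⇒ H ⊥ Z | ∅.

Yes — H ⊥ Z | ∅.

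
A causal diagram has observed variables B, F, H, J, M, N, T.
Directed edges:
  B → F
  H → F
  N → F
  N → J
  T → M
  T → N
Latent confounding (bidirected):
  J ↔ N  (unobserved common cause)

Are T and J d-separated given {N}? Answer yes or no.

No — T and J are d-connected given {N}.

Bayes-Ball from T | {N} reaches {J,M}.
J ∈ reach(T|{N}) ⇒ T ⊥̸ J | {N}.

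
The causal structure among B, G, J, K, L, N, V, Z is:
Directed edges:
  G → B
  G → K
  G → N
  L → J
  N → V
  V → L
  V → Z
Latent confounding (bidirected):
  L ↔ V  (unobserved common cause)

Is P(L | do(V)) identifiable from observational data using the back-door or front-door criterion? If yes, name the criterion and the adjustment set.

P(L|do(V)): not identifiable (no BD/FD set).

desc(V)\{V}={J,L,Z}; candidates ⊆ {B,G,K,N}.
V↔L: latent back-door arc(s) into V.
size 0: {}; under {} V still reaches {B,G,J,K,L,N} ∋ L.
size 1: {B}, {G}, {K} …(+1); under {B} V still reaches {G,J,K,L,N} ∋ L.
size 2: {B,G}, {B,K}, {B,N} …(+3); under {B,G} V still reaches {J,L,N} ∋ L.
V↔L cannot be blocked by any observed set — no back-door set.
No mediator lies on a directed V→…→L path.
Neither criterion identifies P(L|do(V)) in this graph.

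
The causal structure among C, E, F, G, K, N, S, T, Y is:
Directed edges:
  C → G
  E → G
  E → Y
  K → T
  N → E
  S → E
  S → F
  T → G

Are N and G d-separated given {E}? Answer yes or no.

Bayes-Ball from N | {E} reaches {F,S}.
G ∉ reach(N|{E}) ⇒ N ⊥ G | {E}.

Yes — N ⊥ G | {E}.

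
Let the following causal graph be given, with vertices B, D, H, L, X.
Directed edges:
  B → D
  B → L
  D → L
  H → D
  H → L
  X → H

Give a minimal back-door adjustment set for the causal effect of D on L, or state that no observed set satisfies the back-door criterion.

desc(D)\{D}={L}; candidates ⊆ {B,H,X}.
size 0: {}; under {} D still reaches {B,H,L,X} ∋ L.
size 1: {B}, {H}, {X}; under {B} D still reaches {H,L,X} ∋ L.
{B,H}: D⊥L given {B,H} in G with D→· removed — back-door holds.

D→L: minimal back-door set {B, H}.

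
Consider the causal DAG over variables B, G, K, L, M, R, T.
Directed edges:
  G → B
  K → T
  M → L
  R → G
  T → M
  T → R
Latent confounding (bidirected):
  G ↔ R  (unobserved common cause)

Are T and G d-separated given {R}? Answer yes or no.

No — T and G are d-connected given {R}.

Bayes-Ball from T | {R} reaches {B,G,K,L,M}.
G ∈ reach(T|{R}) ⇒ T ⊥̸ G | {R}.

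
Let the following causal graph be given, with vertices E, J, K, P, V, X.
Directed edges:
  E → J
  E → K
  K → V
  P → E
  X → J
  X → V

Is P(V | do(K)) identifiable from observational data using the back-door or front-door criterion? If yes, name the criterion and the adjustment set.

desc(K)\{K}={V}; candidates ⊆ {E,J,P,X}.
∅: K⊥V given ∅ in G with K→· removed — back-door holds.
P(V|do(K)) = P(V|K) — no adjustment needed.

P(V|do(K)): backdoor, adjust for ∅.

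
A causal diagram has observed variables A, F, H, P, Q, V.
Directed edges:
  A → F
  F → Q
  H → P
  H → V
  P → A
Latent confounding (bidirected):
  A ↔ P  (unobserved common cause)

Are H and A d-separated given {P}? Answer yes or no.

Bayes-Ball from H | {P} reaches {A,F,Q,V}.
A ∈ reach(H|{P}) ⇒ H ⊥̸ A | {P}.

No — H and A are d-connected given {P}.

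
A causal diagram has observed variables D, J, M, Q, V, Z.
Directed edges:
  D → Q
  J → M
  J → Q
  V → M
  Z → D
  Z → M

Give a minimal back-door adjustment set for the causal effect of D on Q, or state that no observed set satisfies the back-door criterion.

desc(D)\{D}={Q}; candidates ⊆ {J,M,V,Z}.
∅: D⊥Q given ∅ in G with D→· removed — back-door holds.

D→Q: minimal back-door set ∅.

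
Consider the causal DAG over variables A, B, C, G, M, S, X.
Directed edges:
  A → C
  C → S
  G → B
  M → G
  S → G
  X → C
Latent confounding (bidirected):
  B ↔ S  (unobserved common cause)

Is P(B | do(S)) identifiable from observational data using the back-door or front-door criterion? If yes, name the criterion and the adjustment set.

P(B|do(S)): frontdoor, adjust for {G}.

desc(S)\{S}={B,G}; candidates ⊆ {A,C,M,X}.
S↔B: latent back-door arc(s) into S.
size 0: {}; under {} S still reaches {A,B,C,X} ∋ B.
size 1: {A}, {C}, {M} …(+1); under {A} S still reaches {B,C,X} ∋ B.
size 2: {A,C}, {A,M}, {A,X} …(+3); under {A,C} S still reaches {B} ∋ B.
S↔B cannot be blocked by any observed set — no back-door set.
{G}: (i) intercepts every directed S→B path; (ii) no back-door S→{G}; (iii) {S} blocks every back-door {G}→B. Front-door holds.
P(B|do(S)) = Σ_{G} P(G|S) Σ_{S'} P(B|G,S')P(S').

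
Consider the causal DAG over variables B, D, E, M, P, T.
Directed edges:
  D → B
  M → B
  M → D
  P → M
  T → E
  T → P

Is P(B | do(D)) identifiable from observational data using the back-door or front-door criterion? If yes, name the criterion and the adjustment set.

P(B|do(D)): backdoor, adjust for {M}.

desc(D)\{D}={B}; candidates ⊆ {E,M,P,T}.
size 0: {}; under {} D still reaches {B,E,M,P,T} ∋ B.
{M}: D⊥B given {M} in G with D→· removed — back-door holds.
P(B|do(D)) = Σ_{M} P(B|D,M)·P(M).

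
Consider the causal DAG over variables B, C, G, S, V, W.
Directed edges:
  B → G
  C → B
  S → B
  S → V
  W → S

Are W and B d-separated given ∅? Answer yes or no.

Bayes-Ball from W | ∅ reaches {B,G,S,V}.
B ∈ reach(W|∅) ⇒ W ⊥̸ B | ∅.

No — W and B are d-connected given ∅.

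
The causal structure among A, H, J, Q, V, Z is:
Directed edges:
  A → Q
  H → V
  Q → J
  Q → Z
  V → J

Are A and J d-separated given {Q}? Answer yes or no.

Yes — A ⊥ J | {Q}.

Bayes-Ball from A | {Q} reaches ∅.
J ∉ reach(A|{Q}) ⇒ A ⊥ J | {Q}.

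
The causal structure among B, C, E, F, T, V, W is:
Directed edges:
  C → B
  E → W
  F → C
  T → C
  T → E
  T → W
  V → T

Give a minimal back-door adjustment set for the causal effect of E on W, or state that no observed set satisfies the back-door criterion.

desc(E)\{E}={W}; candidates ⊆ {B,C,F,T,V}.
size 0: {}; under {} E still reaches {B,C,T,V,W} ∋ W.
{T}: E⊥W given {T} in G with E→· removed — back-door holds.

E→W: minimal back-door set {T}.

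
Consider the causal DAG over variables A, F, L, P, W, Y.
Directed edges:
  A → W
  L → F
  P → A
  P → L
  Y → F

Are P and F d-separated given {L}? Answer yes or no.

Bayes-Ball from P | {L} reaches {A,W}.
F ∉ reach(P|{L}) ⇒ P ⊥ F | {L}.

Yes — P ⊥ F | {L}.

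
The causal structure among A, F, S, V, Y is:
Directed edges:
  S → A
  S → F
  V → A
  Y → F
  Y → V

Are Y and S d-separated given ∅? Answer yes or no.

Yes — Y ⊥ S | ∅.

Bayes-Ball from Y | ∅ reaches {A,F,V}.
S ∉ reach(Y|∅) ⇒ Y ⊥ S | ∅.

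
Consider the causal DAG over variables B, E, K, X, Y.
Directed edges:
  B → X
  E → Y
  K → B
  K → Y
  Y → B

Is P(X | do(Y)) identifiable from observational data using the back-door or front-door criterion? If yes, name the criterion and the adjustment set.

P(X|do(Y)): backdoor, adjust for {K}.

desc(Y)\{Y}={B,X}; candidates ⊆ {E,K}.
size 0: {}; under {} Y still reaches {B,E,K,X} ∋ X.
{K}: Y⊥X given {K} in G with Y→· removed — back-door holds.
P(X|do(Y)) = Σ_{K} P(X|Y,K)·P(K).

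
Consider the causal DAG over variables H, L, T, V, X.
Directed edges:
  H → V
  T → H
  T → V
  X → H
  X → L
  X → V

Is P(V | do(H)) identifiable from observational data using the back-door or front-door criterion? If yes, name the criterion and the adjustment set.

P(V|do(H)): backdoor, adjust for {T, X}.

desc(H)\{H}={V}; candidates ⊆ {L,T,X}.
size 0: {}; under {} H still reaches {L,T,V,X} ∋ V.
size 1: {L}, {T}, {X}; under {L} H still reaches {T,V,X} ∋ V.
{T,X}: H⊥V given {T,X} in G with H→· removed — back-door holds.
P(V|do(H)) = Σ_{T,X} P(V|H,T,X)·P(T,X).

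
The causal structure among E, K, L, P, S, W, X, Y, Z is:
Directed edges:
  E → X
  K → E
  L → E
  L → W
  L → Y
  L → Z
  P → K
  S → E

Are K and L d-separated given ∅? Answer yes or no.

Yes — K ⊥ L | ∅.

Bayes-Ball from K | ∅ reaches {E,P,X}.
L ∉ reach(K|∅) ⇒ K ⊥ L | ∅.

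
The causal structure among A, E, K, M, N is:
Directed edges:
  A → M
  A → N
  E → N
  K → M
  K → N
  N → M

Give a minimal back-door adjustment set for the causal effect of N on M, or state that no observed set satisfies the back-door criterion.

desc(N)\{N}={M}; candidates ⊆ {A,E,K}.
size 0: {}; under {} N still reaches {A,E,K,M} ∋ M.
size 1: {A}, {E}, {K}; under {A} N still reaches {E,K,M} ∋ M.
{A,K}: N⊥M given {A,K} in G with N→· removed — back-door holds.

N→M: minimal back-door set {A, K}.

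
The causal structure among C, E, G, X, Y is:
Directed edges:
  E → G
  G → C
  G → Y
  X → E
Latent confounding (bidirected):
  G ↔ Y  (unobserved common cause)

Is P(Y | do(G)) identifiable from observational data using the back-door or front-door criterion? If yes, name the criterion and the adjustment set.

P(Y|do(G)): not identifiable (no BD/FD set).

desc(G)\{G}={C,Y}; candidates ⊆ {E,X}.
G↔Y: latent back-door arc(s) into G.
size 0: {}; under {} G still reaches {E,X,Y} ∋ Y.
size 1: {E}, {X}; under {E} G still reaches {Y} ∋ Y.
size 2: {E,X}; under {E,X} G still reaches {Y} ∋ Y.
G↔Y cannot be blocked by any observed set — no back-door set.
No mediator lies on a directed G→…→Y path.
Neither criterion identifies P(Y|do(G)) in this graph.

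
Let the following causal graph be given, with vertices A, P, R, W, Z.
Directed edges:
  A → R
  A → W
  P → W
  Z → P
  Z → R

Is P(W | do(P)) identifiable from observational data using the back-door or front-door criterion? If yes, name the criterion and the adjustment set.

desc(P)\{P}={W}; candidates ⊆ {A,R,Z}.
∅: P⊥W given ∅ in G with P→· removed — back-door holds.
P(W|do(P)) = P(W|P) — no adjustment needed.

P(W|do(P)): backdoor, adjust for ∅.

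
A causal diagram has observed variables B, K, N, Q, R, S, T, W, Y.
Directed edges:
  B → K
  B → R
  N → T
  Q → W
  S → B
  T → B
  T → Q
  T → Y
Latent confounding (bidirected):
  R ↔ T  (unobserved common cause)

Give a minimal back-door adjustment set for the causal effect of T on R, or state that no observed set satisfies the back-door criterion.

desc(T)\{T}={B,K,Q,R,W,Y}; candidates ⊆ {N,S}.
T↔R: latent back-door arc(s) into T.
size 0: {}; under {} T still reaches {N,R} ∋ R.
size 1: {N}, {S}; under {N} T still reaches {R} ∋ R.
size 2: {N,S}; under {N,S} T still reaches {R} ∋ R.
T↔R cannot be blocked by any observed set — no back-door set.

T→R: no observed back-door set.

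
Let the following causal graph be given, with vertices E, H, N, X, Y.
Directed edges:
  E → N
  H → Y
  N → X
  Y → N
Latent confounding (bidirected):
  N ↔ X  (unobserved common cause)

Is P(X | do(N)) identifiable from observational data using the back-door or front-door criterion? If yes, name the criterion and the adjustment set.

P(X|do(N)): not identifiable (no BD/FD set).

desc(N)\{N}={X}; candidates ⊆ {E,H,Y}.
N↔X: latent back-door arc(s) into N.
size 0: {}; under {} N still reaches {E,H,X,Y} ∋ X.
size 1: {E}, {H}, {Y}; under {E} N still reaches {H,X,Y} ∋ X.
size 2: {E,H}, {E,Y}, {H,Y}; under {E,H} N still reaches {X,Y} ∋ X.
N↔X cannot be blocked by any observed set — no back-door set.
No mediator lies on a directed N→…→X path.
Neither criterion identifies P(X|do(N)) in this graph.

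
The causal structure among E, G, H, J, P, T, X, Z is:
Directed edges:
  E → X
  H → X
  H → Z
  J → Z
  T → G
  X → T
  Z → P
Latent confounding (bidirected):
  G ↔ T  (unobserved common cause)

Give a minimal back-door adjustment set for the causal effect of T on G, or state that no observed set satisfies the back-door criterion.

desc(T)\{T}={G}; candidates ⊆ {E,H,J,P,X,Z}.
T↔G: latent back-door arc(s) into T.
size 0: {}; under {} T still reaches {E,G,H,P,X,Z} ∋ G.
size 1: {E}, {H}, {J} …(+3); under {E} T still reaches {G,H,P,X,Z} ∋ G.
size 2: {E,H}, {E,J}, {E,P} …(+12); under {E,H} T still reaches {G,X} ∋ G.
T↔G cannot be blocked by any observed set — no back-door set.

T→G: no observed back-door set.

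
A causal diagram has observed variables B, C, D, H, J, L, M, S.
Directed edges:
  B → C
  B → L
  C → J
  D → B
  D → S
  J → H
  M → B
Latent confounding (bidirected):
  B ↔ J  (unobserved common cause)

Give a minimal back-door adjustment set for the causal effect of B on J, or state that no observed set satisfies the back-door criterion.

desc(B)\{B}={C,H,J,L}; candidates ⊆ {D,M,S}.
B↔J: latent back-door arc(s) into B.
size 0: {}; under {} B still reaches {D,H,J,M,S} ∋ J.
size 1: {D}, {M}, {S}; under {D} B still reaches {H,J,M} ∋ J.
size 2: {D,M}, {D,S}, {M,S}; under {D,M} B still reaches {H,J} ∋ J.
B↔J cannot be blocked by any observed set — no back-door set.

B→J: no observed back-door set.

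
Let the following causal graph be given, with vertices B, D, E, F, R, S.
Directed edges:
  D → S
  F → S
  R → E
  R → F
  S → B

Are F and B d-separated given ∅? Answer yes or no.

No — F and B are d-connected given ∅.

Bayes-Ball from F | ∅ reaches {B,E,R,S}.
B ∈ reach(F|∅) ⇒ F ⊥̸ B | ∅.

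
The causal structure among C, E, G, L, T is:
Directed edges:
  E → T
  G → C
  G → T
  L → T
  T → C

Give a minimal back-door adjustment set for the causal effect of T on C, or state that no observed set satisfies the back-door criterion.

desc(T)\{T}={C}; candidates ⊆ {E,G,L}.
size 0: {}; under {} T still reaches {C,E,G,L} ∋ C.
{G}: T⊥C given {G} in G with T→· removed — back-door holds.

T→C: minimal back-door set {G}.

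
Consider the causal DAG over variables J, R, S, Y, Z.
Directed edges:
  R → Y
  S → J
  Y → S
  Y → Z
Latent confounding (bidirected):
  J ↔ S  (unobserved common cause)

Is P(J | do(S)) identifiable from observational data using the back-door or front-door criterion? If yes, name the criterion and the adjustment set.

P(J|do(S)): not identifiable (no BD/FD set).

desc(S)\{S}={J}; candidates ⊆ {R,Y,Z}.
S↔J: latent back-door arc(s) into S.
size 0: {}; under {} S still reaches {J,R,Y,Z} ∋ J.
size 1: {R}, {Y}, {Z}; under {R} S still reaches {J,Y,Z} ∋ J.
size 2: {R,Y}, {R,Z}, {Y,Z}; under {R,Y} S still reaches {J} ∋ J.
S↔J cannot be blocked by any observed set — no back-door set.
No mediator lies on a directed S→…→J path.
Neither criterion identifies P(J|do(S)) in this graph.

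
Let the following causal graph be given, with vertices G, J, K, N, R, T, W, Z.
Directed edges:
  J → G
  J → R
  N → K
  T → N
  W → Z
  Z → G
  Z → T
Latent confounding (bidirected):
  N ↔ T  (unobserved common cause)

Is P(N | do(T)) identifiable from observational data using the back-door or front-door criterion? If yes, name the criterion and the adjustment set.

P(N|do(T)): not identifiable (no BD/FD set).

desc(T)\{T}={K,N}; candidates ⊆ {G,J,R,W,Z}.
T↔N: latent back-door arc(s) into T.
size 0: {}; under {} T still reaches {G,K,N,W,Z} ∋ N.
size 1: {G}, {J}, {R} …(+2); under {G} T still reaches {J,K,N,R,W,Z} ∋ N.
size 2: {G,J}, {G,R}, {G,W} …(+7); under {G,J} T still reaches {K,N,W,Z} ∋ N.
T↔N cannot be blocked by any observed set — no back-door set.
No mediator lies on a directed T→…→N path.
Neither criterion identifies P(N|do(T)) in this graph.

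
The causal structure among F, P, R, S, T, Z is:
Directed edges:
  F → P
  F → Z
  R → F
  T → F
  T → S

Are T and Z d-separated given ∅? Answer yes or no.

No — T and Z are d-connected given ∅.

Bayes-Ball from T | ∅ reaches {F,P,S,Z}.
Z ∈ reach(T|∅) ⇒ T ⊥̸ Z | ∅.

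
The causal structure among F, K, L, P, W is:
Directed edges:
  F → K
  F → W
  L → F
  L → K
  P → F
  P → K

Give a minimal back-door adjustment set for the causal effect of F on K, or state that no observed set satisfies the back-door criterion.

F→K: minimal back-door set {L, P}.

desc(F)\{F}={K,W}; candidates ⊆ {L,P}.
size 0: {}; under {} F still reaches {K,L,P} ∋ K.
size 1: {L}, {P}; under {L} F still reaches {K,P} ∋ K.
{L,P}: F⊥K given {L,P} in G with F→· removed — back-door holds.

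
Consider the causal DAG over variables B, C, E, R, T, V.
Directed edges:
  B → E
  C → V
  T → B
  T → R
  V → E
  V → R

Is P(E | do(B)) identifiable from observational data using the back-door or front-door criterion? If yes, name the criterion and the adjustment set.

desc(B)\{B}={E}; candidates ⊆ {C,R,T,V}.
∅: B⊥E given ∅ in G with B→· removed — back-door holds.
P(E|do(B)) = P(E|B) — no adjustment needed.

P(E|do(B)): backdoor, adjust for ∅.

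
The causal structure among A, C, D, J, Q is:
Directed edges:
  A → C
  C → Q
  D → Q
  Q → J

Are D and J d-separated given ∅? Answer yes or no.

No — D and J are d-connected given ∅.

Bayes-Ball from D | ∅ reaches {J,Q}.
J ∈ reach(D|∅) ⇒ D ⊥̸ J | ∅.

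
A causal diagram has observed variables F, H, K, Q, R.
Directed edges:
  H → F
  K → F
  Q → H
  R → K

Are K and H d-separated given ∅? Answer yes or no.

Bayes-Ball from K | ∅ reaches {F,R}.
H ∉ reach(K|∅) ⇒ K ⊥ H | ∅.

Yes — K ⊥ H | ∅.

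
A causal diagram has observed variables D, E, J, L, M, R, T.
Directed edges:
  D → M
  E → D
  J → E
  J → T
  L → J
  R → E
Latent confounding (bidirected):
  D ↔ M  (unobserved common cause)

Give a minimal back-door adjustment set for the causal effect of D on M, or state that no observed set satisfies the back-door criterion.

desc(D)\{D}={M}; candidates ⊆ {E,J,L,R,T}.
D↔M: latent back-door arc(s) into D.
size 0: {}; under {} D still reaches {E,J,L,M,R,T} ∋ M.
size 1: {E}, {J}, {L} …(+2); under {E} D still reaches {M} ∋ M.
size 2: {E,J}, {E,L}, {E,R} …(+7); under {E,J} D still reaches {M} ∋ M.
D↔M cannot be blocked by any observed set — no back-door set.

D→M: no observed back-door set.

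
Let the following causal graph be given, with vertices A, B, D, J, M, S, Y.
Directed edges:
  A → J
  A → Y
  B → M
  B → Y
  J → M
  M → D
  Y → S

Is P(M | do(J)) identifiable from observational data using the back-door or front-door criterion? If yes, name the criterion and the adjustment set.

P(M|do(J)): backdoor, adjust for ∅.

desc(J)\{J}={D,M}; candidates ⊆ {A,B,S,Y}.
∅: J⊥M given ∅ in G with J→· removed — back-door holds.
P(M|do(J)) = P(M|J) — no adjustment needed.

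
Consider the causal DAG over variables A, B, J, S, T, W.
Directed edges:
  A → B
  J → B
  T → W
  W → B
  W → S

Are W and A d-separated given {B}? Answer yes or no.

Bayes-Ball from W | {B} reaches {A,J,S,T}.
A ∈ reach(W|{B}) ⇒ W ⊥̸ A | {B}.

No — W and A are d-connected given {B}.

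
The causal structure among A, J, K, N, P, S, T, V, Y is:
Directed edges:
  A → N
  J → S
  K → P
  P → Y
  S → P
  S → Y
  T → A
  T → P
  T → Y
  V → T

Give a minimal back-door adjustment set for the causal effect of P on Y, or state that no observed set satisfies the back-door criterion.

desc(P)\{P}={Y}; candidates ⊆ {A,J,K,N,S,T,V}.
size 0: {}; under {} P still reaches {A,J,K,N,S,T,V,Y} ∋ Y.
size 1: {A}, {J}, {K} …(+4); under {A} P still reaches {J,K,S,T,V,Y} ∋ Y.
{S,T}: P⊥Y given {S,T} in G with P→· removed — back-door holds.

P→Y: minimal back-door set {S, T}.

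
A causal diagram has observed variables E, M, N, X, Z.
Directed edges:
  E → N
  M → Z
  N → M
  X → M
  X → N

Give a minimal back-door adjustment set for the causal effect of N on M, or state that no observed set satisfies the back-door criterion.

desc(N)\{N}={M,Z}; candidates ⊆ {E,X}.
size 0: {}; under {} N still reaches {E,M,X,Z} ∋ M.
{X}: N⊥M given {X} in G with N→· removed — back-door holds.

N→M: minimal back-door set {X}.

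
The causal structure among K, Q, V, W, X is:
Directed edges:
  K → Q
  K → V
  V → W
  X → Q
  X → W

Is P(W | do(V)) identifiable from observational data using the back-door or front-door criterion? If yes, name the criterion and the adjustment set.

desc(V)\{V}={W}; candidates ⊆ {K,Q,X}.
∅: V⊥W given ∅ in G with V→· removed — back-door holds.
P(W|do(V)) = P(W|V) — no adjustment needed.

P(W|do(V)): backdoor, adjust for ∅.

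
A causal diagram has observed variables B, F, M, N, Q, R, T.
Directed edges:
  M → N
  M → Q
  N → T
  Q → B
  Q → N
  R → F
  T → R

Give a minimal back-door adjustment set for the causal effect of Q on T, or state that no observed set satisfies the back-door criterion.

Q→T: minimal back-door set {M}.

desc(Q)\{Q}={B,F,N,R,T}; candidates ⊆ {M}.
size 0: {}; under {} Q still reaches {F,M,N,R,T} ∋ T.
{M}: Q⊥T given {M} in G with Q→· removed — back-door holds.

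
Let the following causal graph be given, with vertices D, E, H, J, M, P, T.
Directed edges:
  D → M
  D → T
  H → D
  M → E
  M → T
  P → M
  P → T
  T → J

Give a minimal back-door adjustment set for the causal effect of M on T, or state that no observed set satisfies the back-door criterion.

M→T: minimal back-door set {D, P}.

desc(M)\{M}={E,J,T}; candidates ⊆ {D,H,P}.
size 0: {}; under {} M still reaches {D,H,J,P,T} ∋ T.
size 1: {D}, {H}, {P}; under {D} M still reaches {J,P,T} ∋ T.
{D,P}: M⊥T given {D,P} in G with M→· removed — back-door holds.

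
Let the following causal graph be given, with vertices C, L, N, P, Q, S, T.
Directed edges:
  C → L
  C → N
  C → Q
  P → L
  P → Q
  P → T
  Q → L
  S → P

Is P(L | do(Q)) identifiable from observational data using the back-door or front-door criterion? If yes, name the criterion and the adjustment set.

P(L|do(Q)): backdoor, adjust for {C, P}.

desc(Q)\{Q}={L}; candidates ⊆ {C,N,P,S,T}.
size 0: {}; under {} Q still reaches {C,L,N,P,S,T} ∋ L.
size 1: {C}, {N}, {P} …(+2); under {C} Q still reaches {L,P,S,T} ∋ L.
{C,P}: Q⊥L given {C,P} in G with Q→· removed — back-door holds.
P(L|do(Q)) = Σ_{C,P} P(L|Q,C,P)·P(C,P).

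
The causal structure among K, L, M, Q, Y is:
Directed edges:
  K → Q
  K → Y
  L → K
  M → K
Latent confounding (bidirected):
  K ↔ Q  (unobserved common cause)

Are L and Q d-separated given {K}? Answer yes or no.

Bayes-Ball from L | {K} reaches {M,Q}.
Q ∈ reach(L|{K}) ⇒ L ⊥̸ Q | {K}.

No — L and Q are d-connected given {K}.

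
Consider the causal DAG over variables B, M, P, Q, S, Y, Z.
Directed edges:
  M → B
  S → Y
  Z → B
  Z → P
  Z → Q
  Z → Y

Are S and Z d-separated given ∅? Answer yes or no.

Bayes-Ball from S | ∅ reaches {Y}.
Z ∉ reach(S|∅) ⇒ S ⊥ Z | ∅.

Yes — S ⊥ Z | ∅.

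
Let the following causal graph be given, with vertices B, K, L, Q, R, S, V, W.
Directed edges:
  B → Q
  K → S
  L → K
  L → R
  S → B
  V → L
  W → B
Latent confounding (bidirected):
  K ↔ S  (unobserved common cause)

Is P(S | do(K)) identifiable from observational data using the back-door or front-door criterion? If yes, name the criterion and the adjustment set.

desc(K)\{K}={B,Q,S}; candidates ⊆ {L,R,V,W}.
K↔S: latent back-door arc(s) into K.
size 0: {}; under {} K still reaches {B,L,Q,R,S,V} ∋ S.
size 1: {L}, {R}, {V} …(+1); under {L} K still reaches {B,Q,S} ∋ S.
size 2: {L,R}, {L,V}, {L,W} …(+3); under {L,R} K still reaches {B,Q,S} ∋ S.
K↔S cannot be blocked by any observed set — no back-door set.
No mediator lies on a directed K→…→S path.
Neither criterion identifies P(S|do(K)) in this graph.

P(S|do(K)): not identifiable (no BD/FD set).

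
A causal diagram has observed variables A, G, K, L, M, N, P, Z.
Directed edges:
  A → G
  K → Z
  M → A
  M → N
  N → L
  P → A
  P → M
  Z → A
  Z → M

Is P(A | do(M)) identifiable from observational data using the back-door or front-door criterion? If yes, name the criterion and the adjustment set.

desc(M)\{M}={A,G,L,N}; candidates ⊆ {K,P,Z}.
size 0: {}; under {} M still reaches {A,G,K,P,Z} ∋ A.
size 1: {K}, {P}, {Z}; under {K} M still reaches {A,G,P,Z} ∋ A.
{P,Z}: M⊥A given {P,Z} in G with M→· removed — back-door holds.
P(A|do(M)) = Σ_{P,Z} P(A|M,P,Z)·P(P,Z).

P(A|do(M)): backdoor, adjust for {P, Z}.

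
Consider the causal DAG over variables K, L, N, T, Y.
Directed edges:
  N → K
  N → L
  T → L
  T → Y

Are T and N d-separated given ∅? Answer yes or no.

Bayes-Ball from T | ∅ reaches {L,Y}.
N ∉ reach(T|∅) ⇒ T ⊥ N | ∅.

Yes — T ⊥ N | ∅.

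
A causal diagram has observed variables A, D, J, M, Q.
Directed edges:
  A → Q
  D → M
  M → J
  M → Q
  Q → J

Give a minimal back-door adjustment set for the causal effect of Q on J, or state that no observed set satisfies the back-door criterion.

Q→J: minimal back-door set {M}.

desc(Q)\{Q}={J}; candidates ⊆ {A,D,M}.
size 0: {}; under {} Q still reaches {A,D,J,M} ∋ J.
{M}: Q⊥J given {M} in G with Q→· removed — back-door holds.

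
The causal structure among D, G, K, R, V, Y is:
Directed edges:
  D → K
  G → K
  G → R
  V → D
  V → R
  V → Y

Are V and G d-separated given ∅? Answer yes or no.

Bayes-Ball from V | ∅ reaches {D,K,R,Y}.
G ∉ reach(V|∅) ⇒ V ⊥ G | ∅.

Yes — V ⊥ G | ∅.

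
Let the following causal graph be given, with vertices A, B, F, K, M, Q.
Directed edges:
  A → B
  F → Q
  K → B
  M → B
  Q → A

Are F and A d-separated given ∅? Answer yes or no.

Bayes-Ball from F | ∅ reaches {A,B,Q}.
A ∈ reach(F|∅) ⇒ F ⊥̸ A | ∅.

No — F and A are d-connected given ∅.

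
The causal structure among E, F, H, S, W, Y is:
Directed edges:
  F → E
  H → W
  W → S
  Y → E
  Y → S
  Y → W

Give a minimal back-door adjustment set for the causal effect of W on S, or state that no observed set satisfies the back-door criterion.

desc(W)\{W}={S}; candidates ⊆ {E,F,H,Y}.
size 0: {}; under {} W still reaches {E,H,S,Y} ∋ S.
{Y}: W⊥S given {Y} in G with W→· removed — back-door holds.

W→S: minimal back-door set {Y}.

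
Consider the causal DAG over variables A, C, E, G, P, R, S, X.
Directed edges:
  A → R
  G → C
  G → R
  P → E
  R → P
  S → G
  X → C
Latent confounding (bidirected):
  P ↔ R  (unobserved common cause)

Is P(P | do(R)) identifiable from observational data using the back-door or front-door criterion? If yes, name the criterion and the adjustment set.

desc(R)\{R}={E,P}; candidates ⊆ {A,C,G,S,X}.
R↔P: latent back-door arc(s) into R.
size 0: {}; under {} R still reaches {A,C,E,G,P,S} ∋ P.
size 1: {A}, {C}, {G} …(+2); under {A} R still reaches {C,E,G,P,S} ∋ P.
size 2: {A,C}, {A,G}, {A,S} …(+7); under {A,C} R still reaches {E,G,P,S,X} ∋ P.
R↔P cannot be blocked by any observed set — no back-door set.
No mediator lies on a directed R→…→P path.
Neither criterion identifies P(P|do(R)) in this graph.

P(P|do(R)): not identifiable (no BD/FD set).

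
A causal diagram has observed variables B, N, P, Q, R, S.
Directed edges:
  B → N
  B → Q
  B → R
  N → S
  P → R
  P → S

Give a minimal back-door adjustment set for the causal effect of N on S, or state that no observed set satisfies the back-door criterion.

desc(N)\{N}={S}; candidates ⊆ {B,P,Q,R}.
∅: N⊥S given ∅ in G with N→· removed — back-door holds.

N→S: minimal back-door set ∅.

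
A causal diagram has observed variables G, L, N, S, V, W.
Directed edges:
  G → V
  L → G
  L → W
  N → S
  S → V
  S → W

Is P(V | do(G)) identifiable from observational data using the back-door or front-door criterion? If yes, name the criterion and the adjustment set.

desc(G)\{G}={V}; candidates ⊆ {L,N,S,W}.
∅: G⊥V given ∅ in G with G→· removed — back-door holds.
P(V|do(G)) = P(V|G) — no adjustment needed.

P(V|do(G)): backdoor, adjust for ∅.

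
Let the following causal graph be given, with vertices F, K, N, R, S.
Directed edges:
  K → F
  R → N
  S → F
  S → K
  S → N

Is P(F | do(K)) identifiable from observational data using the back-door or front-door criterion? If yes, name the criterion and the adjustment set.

desc(K)\{K}={F}; candidates ⊆ {N,R,S}.
size 0: {}; under {} K still reaches {F,N,S} ∋ F.
{S}: K⊥F given {S} in G with K→· removed — back-door holds.
P(F|do(K)) = Σ_{S} P(F|K,S)·P(S).

P(F|do(K)): backdoor, adjust for {S}.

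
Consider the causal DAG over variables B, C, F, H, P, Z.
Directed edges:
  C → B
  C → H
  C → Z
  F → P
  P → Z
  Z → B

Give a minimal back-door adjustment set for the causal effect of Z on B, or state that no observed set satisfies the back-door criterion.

desc(Z)\{Z}={B}; candidates ⊆ {C,F,H,P}.
size 0: {}; under {} Z still reaches {B,C,F,H,P} ∋ B.
{C}: Z⊥B given {C} in G with Z→· removed — back-door holds.

Z→B: minimal back-door set {C}.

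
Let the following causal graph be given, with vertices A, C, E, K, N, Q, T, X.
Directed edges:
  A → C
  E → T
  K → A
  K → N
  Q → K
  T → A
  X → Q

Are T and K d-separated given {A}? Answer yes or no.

No — T and K are d-connected given {A}.

Bayes-Ball from T | {A} reaches {E,K,N,Q,X}.
K ∈ reach(T|{A}) ⇒ T ⊥̸ K | {A}.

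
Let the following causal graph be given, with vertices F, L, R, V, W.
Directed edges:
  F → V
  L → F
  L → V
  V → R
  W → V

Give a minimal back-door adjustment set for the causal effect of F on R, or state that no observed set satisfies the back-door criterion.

desc(F)\{F}={R,V}; candidates ⊆ {L,W}.
size 0: {}; under {} F still reaches {L,R,V} ∋ R.
{L}: F⊥R given {L} in G with F→· removed — back-door holds.

F→R: minimal back-door set {L}.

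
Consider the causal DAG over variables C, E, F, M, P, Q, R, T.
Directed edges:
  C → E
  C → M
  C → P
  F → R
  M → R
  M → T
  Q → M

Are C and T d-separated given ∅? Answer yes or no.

No — C and T are d-connected given ∅.

Bayes-Ball from C | ∅ reaches {E,M,P,R,T}.
T ∈ reach(C|∅) ⇒ C ⊥̸ T | ∅.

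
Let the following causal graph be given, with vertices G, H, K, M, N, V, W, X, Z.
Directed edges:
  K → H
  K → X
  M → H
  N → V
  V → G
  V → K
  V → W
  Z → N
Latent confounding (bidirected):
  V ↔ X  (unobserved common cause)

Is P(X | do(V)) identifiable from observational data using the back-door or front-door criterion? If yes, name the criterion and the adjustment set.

desc(V)\{V}={G,H,K,W,X}; candidates ⊆ {M,N,Z}.
V↔X: latent back-door arc(s) into V.
size 0: {}; under {} V still reaches {N,X,Z} ∋ X.
size 1: {M}, {N}, {Z}; under {M} V still reaches {N,X,Z} ∋ X.
size 2: {M,N}, {M,Z}, {N,Z}; under {M,N} V still reaches {X} ∋ X.
V↔X cannot be blocked by any observed set — no back-door set.
{K}: (i) intercepts every directed V→X path; (ii) no back-door V→{K}; (iii) {V} blocks every back-door {K}→X. Front-door holds.
P(X|do(V)) = Σ_{K} P(K|V) Σ_{V'} P(X|K,V')P(V').

P(X|do(V)): frontdoor, adjust for {K}.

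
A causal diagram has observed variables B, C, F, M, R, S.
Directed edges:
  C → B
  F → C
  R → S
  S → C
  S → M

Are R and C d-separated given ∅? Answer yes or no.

Bayes-Ball from R | ∅ reaches {B,C,M,S}.
C ∈ reach(R|∅) ⇒ R ⊥̸ C | ∅.

No — R and C are d-connected given ∅.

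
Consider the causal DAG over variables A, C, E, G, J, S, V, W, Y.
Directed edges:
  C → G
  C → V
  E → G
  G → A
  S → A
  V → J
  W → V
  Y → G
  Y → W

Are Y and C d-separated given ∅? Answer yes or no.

Bayes-Ball from Y | ∅ reaches {A,G,J,V,W}.
C ∉ reach(Y|∅) ⇒ Y ⊥ C | ∅.

Yes — Y ⊥ C | ∅.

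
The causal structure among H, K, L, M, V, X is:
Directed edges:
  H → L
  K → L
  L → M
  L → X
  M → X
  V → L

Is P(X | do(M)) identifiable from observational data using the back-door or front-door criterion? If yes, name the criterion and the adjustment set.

P(X|do(M)): backdoor, adjust for {L}.

desc(M)\{M}={X}; candidates ⊆ {H,K,L,V}.
size 0: {}; under {} M still reaches {H,K,L,V,X} ∋ X.
{L}: M⊥X given {L} in G with M→· removed — back-door holds.
P(X|do(M)) = Σ_{L} P(X|M,L)·P(L).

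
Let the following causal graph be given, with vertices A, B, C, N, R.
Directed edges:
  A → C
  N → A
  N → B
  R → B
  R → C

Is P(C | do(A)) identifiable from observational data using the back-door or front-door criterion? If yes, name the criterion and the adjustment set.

desc(A)\{A}={C}; candidates ⊆ {B,N,R}.
∅: A⊥C given ∅ in G with A→· removed — back-door holds.
P(C|do(A)) = P(C|A) — no adjustment needed.

P(C|do(A)): backdoor, adjust for ∅.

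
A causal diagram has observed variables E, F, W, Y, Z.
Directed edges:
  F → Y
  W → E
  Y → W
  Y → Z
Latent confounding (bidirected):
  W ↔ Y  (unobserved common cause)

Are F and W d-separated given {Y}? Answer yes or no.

No — F and W are d-connected given {Y}.

Bayes-Ball from F | {Y} reaches {E,W}.
W ∈ reach(F|{Y}) ⇒ F ⊥̸ W | {Y}.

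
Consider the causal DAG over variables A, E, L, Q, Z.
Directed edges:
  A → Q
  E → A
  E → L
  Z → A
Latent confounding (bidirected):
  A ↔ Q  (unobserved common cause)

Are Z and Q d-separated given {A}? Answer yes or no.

Bayes-Ball from Z | {A} reaches {E,L,Q}.
Q ∈ reach(Z|{A}) ⇒ Z ⊥̸ Q | {A}.

No — Z and Q are d-connected given {A}.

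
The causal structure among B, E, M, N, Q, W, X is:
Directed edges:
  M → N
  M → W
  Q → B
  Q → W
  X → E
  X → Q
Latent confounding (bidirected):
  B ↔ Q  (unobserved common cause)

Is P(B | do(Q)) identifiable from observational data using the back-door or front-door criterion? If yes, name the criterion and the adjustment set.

desc(Q)\{Q}={B,W}; candidates ⊆ {E,M,N,X}.
Q↔B: latent back-door arc(s) into Q.
size 0: {}; under {} Q still reaches {B,E,X} ∋ B.
size 1: {E}, {M}, {N} …(+1); under {E} Q still reaches {B,X} ∋ B.
size 2: {E,M}, {E,N}, {E,X} …(+3); under {E,M} Q still reaches {B,X} ∋ B.
Q↔B cannot be blocked by any observed set — no back-door set.
No mediator lies on a directed Q→…→B path.
Neither criterion identifies P(B|do(Q)) in this graph.

P(B|do(Q)): not identifiable (no BD/FD set).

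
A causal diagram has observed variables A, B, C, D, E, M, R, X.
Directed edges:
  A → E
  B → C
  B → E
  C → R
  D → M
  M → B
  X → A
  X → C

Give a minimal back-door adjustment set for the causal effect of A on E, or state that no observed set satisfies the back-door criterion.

desc(A)\{A}={E}; candidates ⊆ {B,C,D,M,R,X}.
∅: A⊥E given ∅ in G with A→· removed — back-door holds.

A→E: minimal back-door set ∅.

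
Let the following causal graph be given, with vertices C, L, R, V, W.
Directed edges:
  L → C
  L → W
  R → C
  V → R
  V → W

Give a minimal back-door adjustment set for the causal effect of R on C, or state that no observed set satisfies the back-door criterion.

desc(R)\{R}={C}; candidates ⊆ {L,V,W}.
∅: R⊥C given ∅ in G with R→· removed — back-door holds.

R→C: minimal back-door set ∅.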